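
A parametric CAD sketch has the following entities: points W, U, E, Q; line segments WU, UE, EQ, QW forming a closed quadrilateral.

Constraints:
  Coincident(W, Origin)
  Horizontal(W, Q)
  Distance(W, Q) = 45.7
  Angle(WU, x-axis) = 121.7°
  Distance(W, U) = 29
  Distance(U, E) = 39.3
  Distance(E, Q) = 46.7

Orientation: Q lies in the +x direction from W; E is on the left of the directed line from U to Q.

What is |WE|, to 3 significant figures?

44.9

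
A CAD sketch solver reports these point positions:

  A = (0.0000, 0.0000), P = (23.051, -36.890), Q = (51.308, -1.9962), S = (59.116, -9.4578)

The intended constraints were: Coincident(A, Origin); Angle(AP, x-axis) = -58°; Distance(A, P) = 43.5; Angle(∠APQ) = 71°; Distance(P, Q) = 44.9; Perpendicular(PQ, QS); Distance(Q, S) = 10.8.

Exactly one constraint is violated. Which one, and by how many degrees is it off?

Perpendicular(PQ, QS) — off by 4.70°.

A = (0.00, 0.00) ✓; AP at -58.00° ✓; |AP| = 43.50 ✓; ∠APQ = 71.00° ✓; |PQ| = 44.90 ✓; ∠(PQ, QS) = 94.70° ✗; |QS| = 10.80 ✓.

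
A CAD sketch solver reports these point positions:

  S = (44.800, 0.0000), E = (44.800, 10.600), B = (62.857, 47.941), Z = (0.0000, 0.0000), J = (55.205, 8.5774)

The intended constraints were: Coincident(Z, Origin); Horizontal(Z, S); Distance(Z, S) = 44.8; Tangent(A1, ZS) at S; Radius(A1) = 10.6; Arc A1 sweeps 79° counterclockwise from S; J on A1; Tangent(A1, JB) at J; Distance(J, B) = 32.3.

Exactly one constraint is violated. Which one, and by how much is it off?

Distance(J, B) = 32.3 — off by 7.80.

Z = (0.00, 0.00) ✓; Z.y = 0.00, S.y = 0.00 ✓; |ZS| = 44.80 ✓; ∠(ES, SZ) = 90.00° ✓; |ES| = 10.60 ✓; bearing(E→J) − bearing(E→S) = 79.00° ✓; |EJ| = 10.60 ✓; ∠(EJ, JB) = 90.00° ✓; |JB| = 40.10 ✗.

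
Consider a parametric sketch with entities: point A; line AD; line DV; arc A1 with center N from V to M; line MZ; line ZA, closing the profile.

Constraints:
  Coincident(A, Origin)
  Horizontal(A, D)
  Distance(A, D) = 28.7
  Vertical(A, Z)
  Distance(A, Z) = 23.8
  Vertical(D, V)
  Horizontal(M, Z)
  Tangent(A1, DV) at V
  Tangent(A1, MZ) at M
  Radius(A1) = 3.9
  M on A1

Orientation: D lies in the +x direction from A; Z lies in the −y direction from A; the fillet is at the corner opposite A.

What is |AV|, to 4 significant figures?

34.92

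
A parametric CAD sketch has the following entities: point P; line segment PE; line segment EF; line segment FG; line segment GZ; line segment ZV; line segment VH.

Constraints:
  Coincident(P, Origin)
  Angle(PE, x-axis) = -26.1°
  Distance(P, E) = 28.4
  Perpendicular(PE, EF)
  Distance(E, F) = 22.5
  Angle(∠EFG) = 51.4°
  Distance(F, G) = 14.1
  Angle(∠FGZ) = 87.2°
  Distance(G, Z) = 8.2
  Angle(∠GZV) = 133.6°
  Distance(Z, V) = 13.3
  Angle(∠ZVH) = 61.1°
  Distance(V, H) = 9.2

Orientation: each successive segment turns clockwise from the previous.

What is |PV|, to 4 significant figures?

36.77

P is at the origin; PE runs at -26.1° with length 28.4, so E = (25.50, -12.49). PE ⟂ EF, so EF runs at -116.1°; with |EF| = 22.5, F = (15.61, -32.70). ∠EFG = 51.4° gives FG at 115.3° from the x-axis; with |FG| = 14.1, G = (9.580, -19.95). ∠FGZ = 87.2° gives GZ at 22.50° from the x-axis; with |GZ| = 8.2, Z = (17.16, -16.81). ∠GZV = 133.6° gives ZV at -23.90° from the x-axis; with |ZV| = 13.3, V = (29.31, -22.20). Then |PV| = |V − P| = 36.77.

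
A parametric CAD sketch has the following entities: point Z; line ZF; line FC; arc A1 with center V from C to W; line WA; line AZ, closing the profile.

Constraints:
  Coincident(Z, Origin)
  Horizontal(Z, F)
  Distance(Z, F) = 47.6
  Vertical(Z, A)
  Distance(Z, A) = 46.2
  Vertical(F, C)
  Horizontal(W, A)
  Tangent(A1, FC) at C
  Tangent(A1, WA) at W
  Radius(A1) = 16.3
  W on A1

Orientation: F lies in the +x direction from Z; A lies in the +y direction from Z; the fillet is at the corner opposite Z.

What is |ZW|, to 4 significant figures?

55.80

The virtual corner opposite Z is at (47.60, 46.20). Since A1 is tangent to FC there, VC ⟂ FC and A1 meets WA tangentially, so VW is at right angles to WA, with radius 16.3, so the center V sits 16.3 in from both sides at V = (31.30, 29.90). That places the tangent points at C = (47.60, 29.90) on FC and W = (31.30, 46.20) on WA. Then |ZW| = |W − Z| = 55.80.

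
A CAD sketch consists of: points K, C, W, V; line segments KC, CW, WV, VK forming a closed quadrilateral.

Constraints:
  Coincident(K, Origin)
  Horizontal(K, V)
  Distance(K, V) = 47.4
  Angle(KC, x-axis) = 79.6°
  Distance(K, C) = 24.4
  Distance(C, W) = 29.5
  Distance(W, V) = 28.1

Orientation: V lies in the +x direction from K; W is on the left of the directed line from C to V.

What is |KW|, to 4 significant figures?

41.91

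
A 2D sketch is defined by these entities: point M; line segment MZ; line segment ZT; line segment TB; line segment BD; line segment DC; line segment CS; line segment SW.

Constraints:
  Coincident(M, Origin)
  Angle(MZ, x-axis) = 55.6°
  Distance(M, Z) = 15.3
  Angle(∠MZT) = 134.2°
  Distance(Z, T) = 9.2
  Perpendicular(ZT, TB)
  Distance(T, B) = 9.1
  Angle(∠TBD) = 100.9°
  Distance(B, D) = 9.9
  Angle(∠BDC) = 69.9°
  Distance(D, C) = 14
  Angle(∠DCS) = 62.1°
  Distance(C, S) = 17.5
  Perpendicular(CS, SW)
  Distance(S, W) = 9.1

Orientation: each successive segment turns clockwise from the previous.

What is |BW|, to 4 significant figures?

5.948

M is at the origin; MZ runs at 55.6° with length 15.3, so Z = (8.644, 12.62). ∠MZT = 134.2° gives ZT at 9.800° from the x-axis; with |ZT| = 9.2, T = (17.71, 14.19). ZT ⟂ TB, so TB runs at -80.20°; with |TB| = 9.1, B = (19.26, 5.223). ∠TBD = 100.9° gives BD at -159.3° from the x-axis; with |BD| = 9.9, D = (9.998, 1.724). ∠BDC = 69.9° gives DC at 90.60° from the x-axis; with |DC| = 14.0, C = (9.851, 15.72). ∠DCS = 62.1° gives CS at -27.30° from the x-axis; with |CS| = 17.5, S = (25.40, 7.696). The perpendicularity gives SW at right angles to CS, so SW runs at -117.3°; with |SW| = 9.1, W = (21.23, -0.3900). Then |BW| = |W − B| = 5.948.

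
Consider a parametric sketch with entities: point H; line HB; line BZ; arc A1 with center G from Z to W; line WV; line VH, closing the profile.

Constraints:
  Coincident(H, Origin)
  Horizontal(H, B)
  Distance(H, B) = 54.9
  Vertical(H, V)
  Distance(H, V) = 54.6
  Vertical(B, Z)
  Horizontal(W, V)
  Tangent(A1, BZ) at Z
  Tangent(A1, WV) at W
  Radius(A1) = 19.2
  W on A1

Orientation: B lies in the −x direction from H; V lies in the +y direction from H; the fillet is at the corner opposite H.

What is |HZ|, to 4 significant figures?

65.32

H is at the origin; HB is horizontal with |HB| = 54.9 and B on the −x side, so B = (-54.90, 0.000). HV is vertical with |HV| = 54.6 and V on the +y side, so V = (0.000, 54.60). The virtual corner opposite H is at (-54.90, 54.60). Since A1 is tangent to BZ there, GZ ⟂ BZ and the tangent condition forces GW to be normal to WV, with radius 19.2, so the center G sits 19.2 in from both sides at G = (-35.70, 35.40). That places the tangent points at Z = (-54.90, 35.40) on BZ and W = (-35.70, 54.60) on WV. Then |HZ| = |Z − H| = 65.32.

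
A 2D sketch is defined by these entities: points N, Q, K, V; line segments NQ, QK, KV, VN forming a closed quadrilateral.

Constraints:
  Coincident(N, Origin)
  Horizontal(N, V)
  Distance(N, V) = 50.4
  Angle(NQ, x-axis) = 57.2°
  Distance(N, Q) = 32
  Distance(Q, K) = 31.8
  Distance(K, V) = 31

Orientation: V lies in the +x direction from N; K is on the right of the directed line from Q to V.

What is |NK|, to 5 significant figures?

20.351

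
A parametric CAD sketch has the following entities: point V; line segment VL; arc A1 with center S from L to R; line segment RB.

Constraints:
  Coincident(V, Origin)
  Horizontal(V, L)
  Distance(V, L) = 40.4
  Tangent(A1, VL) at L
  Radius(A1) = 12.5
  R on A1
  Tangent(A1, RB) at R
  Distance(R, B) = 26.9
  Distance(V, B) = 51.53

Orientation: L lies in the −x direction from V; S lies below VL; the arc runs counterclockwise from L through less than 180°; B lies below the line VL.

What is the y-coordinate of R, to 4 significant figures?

-20.93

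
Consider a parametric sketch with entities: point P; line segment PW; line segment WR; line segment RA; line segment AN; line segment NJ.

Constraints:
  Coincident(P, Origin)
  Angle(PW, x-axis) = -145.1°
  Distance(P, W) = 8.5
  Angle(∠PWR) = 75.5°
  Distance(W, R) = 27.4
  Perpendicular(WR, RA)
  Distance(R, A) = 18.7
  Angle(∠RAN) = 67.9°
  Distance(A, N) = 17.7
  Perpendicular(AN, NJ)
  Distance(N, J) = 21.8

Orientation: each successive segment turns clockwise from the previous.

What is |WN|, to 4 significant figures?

16.31

WR is perpendicular to RA, so RA runs at 20.40°; with |RA| = 18.7, A = (1.005, 27.34). ∠RAN = 67.9° gives AN at -91.70° from the x-axis; with |AN| = 17.7, N = (0.4799, 9.644). Then |WN| = |N − W| = 16.31.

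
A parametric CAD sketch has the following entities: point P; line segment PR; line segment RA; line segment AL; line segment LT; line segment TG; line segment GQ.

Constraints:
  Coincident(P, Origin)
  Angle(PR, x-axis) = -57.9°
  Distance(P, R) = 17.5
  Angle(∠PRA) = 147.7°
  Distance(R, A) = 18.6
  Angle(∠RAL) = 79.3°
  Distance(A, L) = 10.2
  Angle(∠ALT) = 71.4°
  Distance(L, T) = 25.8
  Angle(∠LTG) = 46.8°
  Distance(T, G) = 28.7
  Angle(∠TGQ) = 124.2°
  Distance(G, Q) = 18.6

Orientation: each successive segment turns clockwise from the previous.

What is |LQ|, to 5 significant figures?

21.764

∠LTG = 46.8° gives TG at -72.700° from the x-axis; with |TG| = 28.7, G = (20.458, -36.442). ∠TGQ = 124.2° gives GQ at -128.50° from the x-axis; with |GQ| = 18.6, Q = (8.8790, -50.999). Then |LQ| = |Q − L| = 21.764.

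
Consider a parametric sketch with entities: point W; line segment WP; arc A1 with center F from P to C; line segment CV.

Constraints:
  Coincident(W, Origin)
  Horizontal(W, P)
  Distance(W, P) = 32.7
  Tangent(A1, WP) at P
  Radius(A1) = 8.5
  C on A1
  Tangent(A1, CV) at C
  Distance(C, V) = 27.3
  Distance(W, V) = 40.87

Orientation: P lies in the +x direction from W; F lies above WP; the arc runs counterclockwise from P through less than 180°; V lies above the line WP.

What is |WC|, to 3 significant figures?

41.6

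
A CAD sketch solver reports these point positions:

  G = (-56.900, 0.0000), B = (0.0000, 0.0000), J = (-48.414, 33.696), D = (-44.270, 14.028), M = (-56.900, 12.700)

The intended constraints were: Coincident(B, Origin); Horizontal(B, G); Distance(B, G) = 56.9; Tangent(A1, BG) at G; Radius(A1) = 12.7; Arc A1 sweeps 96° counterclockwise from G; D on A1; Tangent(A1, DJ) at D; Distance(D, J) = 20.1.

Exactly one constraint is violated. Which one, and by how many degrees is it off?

Tangent(A1, DJ) at D — off by 5.90°.

B = (0.00, 0.00) ✓; B.y = 0.00, G.y = 0.00 ✓; |BG| = 56.90 ✓; ∠(MG, GB) = 90.00° ✓; |MG| = 12.70 ✓; bearing(M→D) − bearing(M→G) = 96.00° ✓; |MD| = 12.70 ✓; ∠(MD, DJ) = 84.10° ✗; |DJ| = 20.10 ✓.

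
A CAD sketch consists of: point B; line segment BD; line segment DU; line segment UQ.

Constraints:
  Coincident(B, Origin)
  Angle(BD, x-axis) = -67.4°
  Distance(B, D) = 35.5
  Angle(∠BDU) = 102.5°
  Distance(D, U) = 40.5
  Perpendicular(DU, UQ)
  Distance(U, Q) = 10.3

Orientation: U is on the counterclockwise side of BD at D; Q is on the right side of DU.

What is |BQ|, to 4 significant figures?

65.90

B is at the origin; BD runs at -67.4° with length 35.5, so D = 35.5·(cos -67.4°, sin -67.4°) = (13.64, -32.77). ∠BDU = 102.5°, so DU runs at -67.4° + (180° − 102.5°) = 10.10° from the x-axis; with |DU| = 40.5, U = D + 40.5·(cos 10.10°, sin 10.10°) = (53.51, -25.67). The perpendicularity gives UQ at right angles to DU; with |UQ| = 10.3 on the right of DU, Q = U + 10.3·(0.1754, -0.9845) = (55.32, -35.81). Then |BQ| = |Q − B| = 65.90.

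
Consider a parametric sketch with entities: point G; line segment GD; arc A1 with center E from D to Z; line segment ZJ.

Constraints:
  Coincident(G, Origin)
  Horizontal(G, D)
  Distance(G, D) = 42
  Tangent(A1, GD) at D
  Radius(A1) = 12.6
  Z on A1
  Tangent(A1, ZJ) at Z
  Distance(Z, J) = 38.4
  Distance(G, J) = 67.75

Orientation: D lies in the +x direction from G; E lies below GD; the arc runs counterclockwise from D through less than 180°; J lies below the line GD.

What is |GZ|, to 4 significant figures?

34.32

G is at the origin; G and D share the same y with |GD| = 42.0 and D on the +x side, so D = (42.00, 0.000). Since A1 is tangent to GD there, ED ⟂ GD, so E = D + (0, -12.6) = (42.00, -12.60). Since EZ ⟂ ZJ (tangency), |EJ| = √(12.6² + 38.4²) = 40.41 regardless of where Z sits on A1. So J lies on both circle(G, 67.75) and circle(E, 40.41); the below-GD intersection is J = (42.19, -53.01). Z is the foot of the tangent from J: Z = (30.05, -16.58).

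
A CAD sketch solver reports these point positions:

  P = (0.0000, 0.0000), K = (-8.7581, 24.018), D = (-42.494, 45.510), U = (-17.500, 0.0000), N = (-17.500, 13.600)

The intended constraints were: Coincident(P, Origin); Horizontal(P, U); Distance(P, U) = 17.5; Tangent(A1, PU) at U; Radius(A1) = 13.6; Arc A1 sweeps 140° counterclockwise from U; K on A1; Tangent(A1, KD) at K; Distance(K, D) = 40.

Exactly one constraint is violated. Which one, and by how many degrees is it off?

Tangent(A1, KD) at K — off by 7.50°.

P = (0.00, 0.00) ✓; P.y = 0.00, U.y = 0.00 ✓; |PU| = 17.50 ✓; ∠(NU, UP) = 90.00° ✓; |NU| = 13.60 ✓; bearing(N→K) − bearing(N→U) = 140.0° ✓; |NK| = 13.60 ✓; ∠(NK, KD) = 82.50° ✗; |KD| = 40.00 ✓.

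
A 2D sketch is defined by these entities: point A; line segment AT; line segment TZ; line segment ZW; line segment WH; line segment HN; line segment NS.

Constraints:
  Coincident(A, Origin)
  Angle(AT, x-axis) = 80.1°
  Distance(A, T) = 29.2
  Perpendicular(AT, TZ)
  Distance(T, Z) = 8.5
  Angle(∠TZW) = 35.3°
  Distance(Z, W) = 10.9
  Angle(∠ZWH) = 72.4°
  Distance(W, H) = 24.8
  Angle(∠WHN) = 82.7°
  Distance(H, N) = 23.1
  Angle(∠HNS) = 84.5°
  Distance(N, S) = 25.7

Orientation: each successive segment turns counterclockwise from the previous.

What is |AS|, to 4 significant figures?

30.30

A is at the origin; AT runs at 80.1° with length 29.2, so T = (5.020, 28.77). AT ⟂ TZ, so TZ runs at 170.1°; with |TZ| = 8.5, Z = (-3.353, 30.23). ∠TZW = 35.3° gives ZW at -45.20° from the x-axis; with |ZW| = 10.9, W = (4.327, 22.49). ∠ZWH = 72.4° gives WH at 62.40° from the x-axis; with |WH| = 24.8, H = (15.82, 44.47). ∠WHN = 82.7° gives HN at 159.7° from the x-axis; with |HN| = 23.1, N = (-5.848, 52.48). ∠HNS = 84.5° gives NS at -104.8° from the x-axis; with |NS| = 25.7, S = (-12.41, 27.64). Then |AS| = |S − A| = 30.30.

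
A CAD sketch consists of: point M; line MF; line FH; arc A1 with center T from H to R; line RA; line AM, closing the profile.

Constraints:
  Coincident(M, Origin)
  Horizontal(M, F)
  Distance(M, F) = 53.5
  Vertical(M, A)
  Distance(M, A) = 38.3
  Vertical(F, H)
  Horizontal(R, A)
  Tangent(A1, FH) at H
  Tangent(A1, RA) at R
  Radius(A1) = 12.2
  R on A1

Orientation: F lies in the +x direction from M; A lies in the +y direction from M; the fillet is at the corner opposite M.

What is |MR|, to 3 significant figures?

56.3

The virtual corner opposite M is at (53.5, 38.3). The tangent condition forces TH to be normal to FH and tangency of A1 to RA means the radius TR is perpendicular to RA, with radius 12.2, so the center T sits 12.2 in from both sides at T = (41.3, 26.1). That places the tangent points at H = (53.5, 26.1) on FH and R = (41.3, 38.3) on RA. Then |MR| = |R − M| = 56.3.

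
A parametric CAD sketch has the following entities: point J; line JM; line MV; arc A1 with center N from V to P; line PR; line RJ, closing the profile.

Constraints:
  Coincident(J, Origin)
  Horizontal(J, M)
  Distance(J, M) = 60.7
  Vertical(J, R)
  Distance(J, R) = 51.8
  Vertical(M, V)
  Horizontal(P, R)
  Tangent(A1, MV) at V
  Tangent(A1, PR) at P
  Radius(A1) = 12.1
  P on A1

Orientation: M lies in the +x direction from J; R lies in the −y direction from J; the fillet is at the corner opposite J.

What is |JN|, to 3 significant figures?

62.8

J is at the origin; J and M share the same y with |JM| = 60.7 and M on the +x side, so M = (60.7, 0.00). J and R share the same x with |JR| = 51.8 and R on the −y side, so R = (0.00, -51.8). The virtual corner opposite J is at (60.7, -51.8). A1 meets MV tangentially, so NV is at right angles to MV and tangency of A1 to PR means the radius NP is perpendicular to PR, with radius 12.1, so the center N sits 12.1 in from both sides at N = (48.6, -39.7). Then |JN| = |N − J| = 62.8.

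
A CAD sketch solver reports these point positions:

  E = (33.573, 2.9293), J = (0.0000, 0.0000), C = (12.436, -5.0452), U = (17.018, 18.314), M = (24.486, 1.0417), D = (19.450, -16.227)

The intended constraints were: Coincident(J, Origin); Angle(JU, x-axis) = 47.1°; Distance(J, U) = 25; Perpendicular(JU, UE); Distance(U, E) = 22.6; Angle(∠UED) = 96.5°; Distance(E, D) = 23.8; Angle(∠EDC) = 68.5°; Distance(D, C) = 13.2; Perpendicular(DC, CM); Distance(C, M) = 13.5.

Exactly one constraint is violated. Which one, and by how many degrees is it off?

Perpendicular(DC, CM) — off by 5.30°.

J = (0.00, 0.00) ✓; JU at 47.10° ✓; |JU| = 25.00 ✓; ∠(JU, UE) = 90.00° ✓; |UE| = 22.60 ✓; ∠UED = 96.50° ✓; |ED| = 23.80 ✓; ∠EDC = 68.50° ✓; |DC| = 13.20 ✓; ∠(DC, CM) = 95.30° ✗; |CM| = 13.50 ✓.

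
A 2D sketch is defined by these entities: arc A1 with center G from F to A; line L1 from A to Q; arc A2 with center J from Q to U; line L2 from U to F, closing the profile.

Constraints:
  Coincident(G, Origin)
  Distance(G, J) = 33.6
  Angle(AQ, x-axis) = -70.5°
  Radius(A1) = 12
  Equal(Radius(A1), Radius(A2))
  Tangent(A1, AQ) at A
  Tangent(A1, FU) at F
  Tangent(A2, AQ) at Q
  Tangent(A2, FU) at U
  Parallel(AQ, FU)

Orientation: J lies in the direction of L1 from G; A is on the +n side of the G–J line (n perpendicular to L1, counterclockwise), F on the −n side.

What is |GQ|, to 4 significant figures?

35.68

Tangency of A1 to both parallel lines with radius 12.0 puts A and F at G ± 12.0·n: A = (11.31, 4.006), F = (-11.31, -4.006). Equal radii place Q and U the same way about J: Q = J + 12.0·n = (22.53, -27.67), U = J − 12.0·n = (-0.09579, -35.68). Then |GQ| = |Q − G| = 35.68.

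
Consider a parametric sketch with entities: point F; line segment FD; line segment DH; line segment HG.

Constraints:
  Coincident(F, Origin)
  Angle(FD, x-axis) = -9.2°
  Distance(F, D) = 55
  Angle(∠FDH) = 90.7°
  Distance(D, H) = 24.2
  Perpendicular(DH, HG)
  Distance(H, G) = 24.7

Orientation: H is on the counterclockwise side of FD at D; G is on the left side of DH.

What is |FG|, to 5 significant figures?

39.198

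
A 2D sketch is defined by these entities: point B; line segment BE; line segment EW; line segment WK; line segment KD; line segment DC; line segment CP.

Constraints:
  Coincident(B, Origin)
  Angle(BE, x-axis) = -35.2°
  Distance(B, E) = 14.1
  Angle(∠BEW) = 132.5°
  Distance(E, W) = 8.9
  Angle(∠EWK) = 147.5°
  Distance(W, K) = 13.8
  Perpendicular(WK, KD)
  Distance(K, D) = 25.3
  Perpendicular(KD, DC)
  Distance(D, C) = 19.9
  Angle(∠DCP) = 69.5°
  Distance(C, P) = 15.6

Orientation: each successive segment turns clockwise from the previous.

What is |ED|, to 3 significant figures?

29.6

B is at the origin; BE runs at -35.2° with length 14.1, so E = (11.5, -8.13). ∠BEW = 132.5° gives EW at -82.7° from the x-axis; with |EW| = 8.9, W = (12.7, -17.0). ∠EWK = 147.5° gives WK at -115° from the x-axis; with |WK| = 13.8, K = (6.78, -29.4). WK ⟂ KD, so KD runs at 155°; with |KD| = 25.3, D = (-16.1, -18.7). Then |ED| = |D − E| = 29.6.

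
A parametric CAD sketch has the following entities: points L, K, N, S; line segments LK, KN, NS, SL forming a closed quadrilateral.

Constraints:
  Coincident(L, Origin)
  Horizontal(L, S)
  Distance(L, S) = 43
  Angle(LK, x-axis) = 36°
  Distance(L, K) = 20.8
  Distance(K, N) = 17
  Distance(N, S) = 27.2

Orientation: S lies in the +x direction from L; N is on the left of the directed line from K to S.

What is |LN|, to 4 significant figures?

37.75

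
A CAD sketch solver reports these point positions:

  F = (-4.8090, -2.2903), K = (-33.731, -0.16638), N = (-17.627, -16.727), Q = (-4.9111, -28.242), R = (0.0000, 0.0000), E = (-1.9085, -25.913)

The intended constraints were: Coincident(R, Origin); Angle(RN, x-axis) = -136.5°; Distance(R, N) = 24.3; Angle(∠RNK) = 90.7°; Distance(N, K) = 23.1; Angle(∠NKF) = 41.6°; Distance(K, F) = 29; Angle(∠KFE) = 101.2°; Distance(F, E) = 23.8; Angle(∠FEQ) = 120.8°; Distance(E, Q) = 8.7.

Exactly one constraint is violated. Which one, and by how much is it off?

Distance(E, Q) = 8.7 — off by 4.90.

R = (0.00, 0.00) ✓; RN at -136.5° ✓; |RN| = 24.30 ✓; ∠RNK = 90.70° ✓; |NK| = 23.10 ✓; ∠NKF = 41.60° ✓; |KF| = 29.00 ✓; ∠KFE = 101.2° ✓; |FE| = 23.80 ✓; ∠FEQ = 120.8° ✓; |EQ| = 3.800 ✗.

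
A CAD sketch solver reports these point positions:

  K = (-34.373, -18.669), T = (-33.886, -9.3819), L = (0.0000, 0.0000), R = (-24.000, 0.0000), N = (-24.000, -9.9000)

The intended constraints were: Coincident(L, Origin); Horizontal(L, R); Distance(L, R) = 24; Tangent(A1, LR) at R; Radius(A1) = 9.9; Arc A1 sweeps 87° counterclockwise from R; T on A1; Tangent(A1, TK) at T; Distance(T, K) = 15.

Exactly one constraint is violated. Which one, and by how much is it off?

Distance(T, K) = 15 — off by 5.70.

L = (0.00, 0.00) ✓; L.y = 0.00, R.y = 0.00 ✓; |LR| = 24.00 ✓; ∠(NR, RL) = 90.00° ✓; |NR| = 9.900 ✓; bearing(N→T) − bearing(N→R) = 87.00° ✓; |NT| = 9.900 ✓; ∠(NT, TK) = 90.00° ✓; |TK| = 9.300 ✗.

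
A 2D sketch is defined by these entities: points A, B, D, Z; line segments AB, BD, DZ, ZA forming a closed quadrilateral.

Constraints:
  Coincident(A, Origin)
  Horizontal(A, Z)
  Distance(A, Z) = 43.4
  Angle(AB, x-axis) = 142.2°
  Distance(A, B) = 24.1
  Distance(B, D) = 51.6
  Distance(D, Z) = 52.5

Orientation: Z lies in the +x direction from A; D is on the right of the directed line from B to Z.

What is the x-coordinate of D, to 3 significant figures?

2.03

A is at the origin; A and Z share the same y with |AZ| = 43.4 and Z in +x, so Z = (43.4, 0). AB runs at 142.2° with |AB| = 24.1, so B = (-19.0, 14.8). D is determined by |BD| = 51.6 and |DZ| = 52.5 together: it lies at the intersection of circle(B, 51.6) and circle(Z, 52.5). With |BZ| = 64.2, the foot of the radical line on BZ is 31.4 from B and the perpendicular offset is √(51.6² − 31.4²) = 41.0. Taking the right-of-BZ solution: D = (2.03, -32.3).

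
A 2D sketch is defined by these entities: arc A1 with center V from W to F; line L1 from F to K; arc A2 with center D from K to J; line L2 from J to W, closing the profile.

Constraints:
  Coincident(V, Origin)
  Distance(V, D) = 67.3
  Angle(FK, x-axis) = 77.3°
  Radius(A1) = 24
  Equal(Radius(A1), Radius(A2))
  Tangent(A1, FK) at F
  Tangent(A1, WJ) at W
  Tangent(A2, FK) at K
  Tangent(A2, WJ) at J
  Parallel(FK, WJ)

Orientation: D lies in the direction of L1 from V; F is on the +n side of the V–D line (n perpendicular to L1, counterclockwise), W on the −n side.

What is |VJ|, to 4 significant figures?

71.45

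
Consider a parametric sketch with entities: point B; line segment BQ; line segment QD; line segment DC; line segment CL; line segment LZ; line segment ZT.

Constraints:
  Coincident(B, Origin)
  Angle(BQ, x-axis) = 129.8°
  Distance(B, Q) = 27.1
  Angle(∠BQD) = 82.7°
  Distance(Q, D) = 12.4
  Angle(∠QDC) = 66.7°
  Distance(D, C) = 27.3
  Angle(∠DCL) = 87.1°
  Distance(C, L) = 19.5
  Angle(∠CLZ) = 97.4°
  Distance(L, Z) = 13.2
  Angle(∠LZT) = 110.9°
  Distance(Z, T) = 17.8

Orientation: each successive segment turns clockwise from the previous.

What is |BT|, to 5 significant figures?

23.719

∠CLZ = 97.4° gives LZ at 103.70° from the x-axis; with |LZ| = 13.2, Z = (-25.033, 11.219). ∠LZT = 110.9° gives ZT at 34.600° from the x-axis; with |ZT| = 17.8, T = (-10.381, 21.326). Then |BT| = |T − B| = 23.719.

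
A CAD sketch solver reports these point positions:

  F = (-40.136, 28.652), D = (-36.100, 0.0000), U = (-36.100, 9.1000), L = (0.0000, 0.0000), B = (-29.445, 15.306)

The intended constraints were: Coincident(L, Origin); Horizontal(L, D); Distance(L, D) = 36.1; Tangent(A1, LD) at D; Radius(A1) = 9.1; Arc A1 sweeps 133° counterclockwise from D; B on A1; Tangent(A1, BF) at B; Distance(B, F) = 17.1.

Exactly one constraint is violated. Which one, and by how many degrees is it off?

Tangent(A1, BF) at B — off by 4.30°.

L = (0.00, 0.00) ✓; L.y = 0.00, D.y = 0.00 ✓; |LD| = 36.10 ✓; ∠(UD, DL) = 90.00° ✓; |UD| = 9.100 ✓; bearing(U→B) − bearing(U→D) = 133.0° ✓; |UB| = 9.100 ✓; ∠(UB, BF) = 94.30° ✗; |BF| = 17.10 ✓.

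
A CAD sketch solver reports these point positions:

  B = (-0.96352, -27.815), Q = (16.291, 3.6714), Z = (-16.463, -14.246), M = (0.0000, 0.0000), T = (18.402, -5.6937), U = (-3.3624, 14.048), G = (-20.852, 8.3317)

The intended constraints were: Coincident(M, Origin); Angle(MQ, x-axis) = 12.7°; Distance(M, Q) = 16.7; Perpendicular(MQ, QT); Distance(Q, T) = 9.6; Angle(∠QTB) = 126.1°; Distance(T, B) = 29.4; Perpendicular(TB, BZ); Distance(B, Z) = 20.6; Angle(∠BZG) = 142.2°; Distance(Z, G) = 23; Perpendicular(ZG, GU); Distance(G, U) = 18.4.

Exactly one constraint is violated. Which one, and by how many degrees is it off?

Perpendicular(ZG, GU) — off by 7.10°.

M = (0.00, 0.00) ✓; MQ at 12.70° ✓; |MQ| = 16.70 ✓; ∠(MQ, QT) = 90.00° ✓; |QT| = 9.600 ✓; ∠QTB = 126.1° ✓; |TB| = 29.40 ✓; ∠(TB, BZ) = 90.00° ✓; |BZ| = 20.60 ✓; ∠BZG = 142.2° ✓; |ZG| = 23.00 ✓; ∠(ZG, GU) = 82.90° ✗; |GU| = 18.40 ✓.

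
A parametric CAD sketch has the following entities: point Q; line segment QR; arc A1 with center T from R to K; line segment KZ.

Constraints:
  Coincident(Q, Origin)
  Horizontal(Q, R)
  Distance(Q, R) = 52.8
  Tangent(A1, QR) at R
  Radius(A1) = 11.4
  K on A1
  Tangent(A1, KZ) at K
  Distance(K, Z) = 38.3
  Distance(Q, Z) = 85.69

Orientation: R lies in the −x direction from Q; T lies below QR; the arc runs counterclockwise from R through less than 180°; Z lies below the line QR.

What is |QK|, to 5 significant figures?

64.574

Checks: |TK| = 11.40 ✓; ∠(TK, KZ) = 90.00° ✓; |KZ| = 38.30 ✓; |QZ| = 85.69 ✓.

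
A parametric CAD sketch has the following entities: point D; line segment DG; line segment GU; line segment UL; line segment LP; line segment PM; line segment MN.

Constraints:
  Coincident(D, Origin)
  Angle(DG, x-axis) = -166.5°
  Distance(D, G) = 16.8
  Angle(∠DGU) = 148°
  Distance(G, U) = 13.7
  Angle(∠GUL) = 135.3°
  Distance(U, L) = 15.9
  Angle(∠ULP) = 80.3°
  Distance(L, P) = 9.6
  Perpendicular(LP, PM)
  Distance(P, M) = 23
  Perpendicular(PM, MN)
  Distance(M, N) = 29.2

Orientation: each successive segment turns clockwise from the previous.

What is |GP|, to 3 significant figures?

24.0

D is at the origin; DG runs at -166.5° with length 16.8, so G = (-16.3, -3.92). ∠DGU = 148.0° gives GU at 162° from the x-axis; with |GU| = 13.7, U = (-29.3, 0.425). ∠GUL = 135.3° gives UL at 117° from the x-axis; with |UL| = 15.9, L = (-36.5, 14.6). ∠ULP = 80.3° gives LP at 17.1° from the x-axis; with |LP| = 9.6, P = (-27.3, 17.4). Then |GP| = |P − G| = 24.0.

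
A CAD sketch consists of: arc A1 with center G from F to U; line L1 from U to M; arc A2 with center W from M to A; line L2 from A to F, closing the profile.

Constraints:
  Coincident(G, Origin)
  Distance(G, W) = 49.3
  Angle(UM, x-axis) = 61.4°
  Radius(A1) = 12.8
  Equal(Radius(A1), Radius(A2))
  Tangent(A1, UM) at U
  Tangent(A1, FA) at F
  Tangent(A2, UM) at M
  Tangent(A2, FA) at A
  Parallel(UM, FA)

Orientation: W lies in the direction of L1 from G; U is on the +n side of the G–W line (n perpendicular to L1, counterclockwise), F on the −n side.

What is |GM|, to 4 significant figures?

50.93

Tangency of A1 to both parallel lines with radius 12.8 puts U and F at G ± 12.8·n: U = (-11.24, 6.127), F = (11.24, -6.127). Equal radii place M and A the same way about W: M = W + 12.8·n = (12.36, 49.41), A = W − 12.8·n = (34.84, 37.16). Then |GM| = |M − G| = 50.93.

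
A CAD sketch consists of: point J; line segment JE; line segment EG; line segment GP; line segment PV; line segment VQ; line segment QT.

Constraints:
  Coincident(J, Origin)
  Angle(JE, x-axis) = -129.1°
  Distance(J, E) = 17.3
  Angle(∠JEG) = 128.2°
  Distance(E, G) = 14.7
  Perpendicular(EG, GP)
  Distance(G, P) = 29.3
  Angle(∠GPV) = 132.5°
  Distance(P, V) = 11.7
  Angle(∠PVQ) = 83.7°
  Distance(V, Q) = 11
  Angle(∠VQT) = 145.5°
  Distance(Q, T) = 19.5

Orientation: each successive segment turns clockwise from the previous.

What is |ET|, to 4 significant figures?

8.893

J is at the origin; JE runs at -129.1° with length 17.3, so E = (-10.91, -13.43). ∠JEG = 128.2° gives EG at 179.1° from the x-axis; with |EG| = 14.7, G = (-25.61, -13.19). EG is perpendicular to GP, so GP runs at 89.10°; with |GP| = 29.3, P = (-25.15, 16.10). ∠GPV = 132.5° gives PV at 41.60° from the x-axis; with |PV| = 11.7, V = (-16.40, 23.87). ∠PVQ = 83.7° gives VQ at -54.70° from the x-axis; with |VQ| = 11.0, Q = (-10.04, 14.89). ∠VQT = 145.5° gives QT at -89.20° from the x-axis; with |QT| = 19.5, T = (-9.771, -4.606). Then |ET| = |T − E| = 8.893.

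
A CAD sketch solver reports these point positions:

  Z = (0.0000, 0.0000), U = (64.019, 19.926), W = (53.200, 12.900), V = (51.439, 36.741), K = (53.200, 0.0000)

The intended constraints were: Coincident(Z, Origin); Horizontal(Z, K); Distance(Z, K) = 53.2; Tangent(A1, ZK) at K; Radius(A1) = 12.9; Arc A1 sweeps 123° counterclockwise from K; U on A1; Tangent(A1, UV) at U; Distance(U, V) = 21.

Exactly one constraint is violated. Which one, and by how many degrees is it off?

Tangent(A1, UV) at U — off by 3.80°.

Z = (0.00, 0.00) ✓; Z.y = 0.00, K.y = 0.00 ✓; |ZK| = 53.20 ✓; ∠(WK, KZ) = 90.00° ✓; |WK| = 12.90 ✓; bearing(W→U) − bearing(W→K) = 123.0° ✓; |WU| = 12.90 ✓; ∠(WU, UV) = 86.20° ✗; |UV| = 21.00 ✓.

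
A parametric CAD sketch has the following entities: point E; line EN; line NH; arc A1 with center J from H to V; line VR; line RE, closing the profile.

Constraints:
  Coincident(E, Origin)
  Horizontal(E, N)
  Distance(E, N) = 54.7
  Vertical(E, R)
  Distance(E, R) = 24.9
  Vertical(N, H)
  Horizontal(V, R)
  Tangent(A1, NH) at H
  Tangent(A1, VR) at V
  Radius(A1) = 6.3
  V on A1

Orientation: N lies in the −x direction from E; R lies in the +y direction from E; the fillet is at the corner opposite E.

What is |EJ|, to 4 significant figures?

51.85

E and R share the same x with |ER| = 24.9 and R on the +y side, so R = (0.000, 24.90). The virtual corner opposite E is at (-54.70, 24.90). A1 meets NH tangentially, so JH is at right angles to NH and A1 meets VR tangentially, so JV is at right angles to VR, with radius 6.3, so the center J sits 6.3 in from both sides at J = (-48.40, 18.60). Then |EJ| = |J − E| = 51.85.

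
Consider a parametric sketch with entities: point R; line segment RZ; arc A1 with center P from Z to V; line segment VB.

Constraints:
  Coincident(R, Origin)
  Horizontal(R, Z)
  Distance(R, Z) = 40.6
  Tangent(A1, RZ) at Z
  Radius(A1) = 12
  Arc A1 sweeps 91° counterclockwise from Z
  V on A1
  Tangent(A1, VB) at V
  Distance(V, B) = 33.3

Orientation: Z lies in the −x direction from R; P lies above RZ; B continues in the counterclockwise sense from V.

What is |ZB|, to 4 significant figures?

46.91

On A1, Z sits at bearing -90° from P; a 91° counterclockwise sweep puts V at bearing 1°, so V = P + 12.0·(cos 1°, sin 1°) = (-28.60, 12.21). Since A1 is tangent to VB there, PV ⟂ VB, so VB runs along (−sin 1°, cos 1°); with |VB| = 33.3, B = (-29.18, 45.50). Then |ZB| = |B − Z| = 46.91.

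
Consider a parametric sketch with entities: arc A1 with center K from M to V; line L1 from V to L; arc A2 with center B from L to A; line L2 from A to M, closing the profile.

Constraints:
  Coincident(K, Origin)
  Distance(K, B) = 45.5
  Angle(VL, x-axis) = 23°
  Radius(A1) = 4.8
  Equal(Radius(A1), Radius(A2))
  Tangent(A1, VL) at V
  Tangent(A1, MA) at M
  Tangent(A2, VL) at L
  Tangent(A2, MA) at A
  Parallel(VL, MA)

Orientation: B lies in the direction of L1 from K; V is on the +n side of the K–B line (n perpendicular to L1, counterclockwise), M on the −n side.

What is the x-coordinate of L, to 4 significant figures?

40.01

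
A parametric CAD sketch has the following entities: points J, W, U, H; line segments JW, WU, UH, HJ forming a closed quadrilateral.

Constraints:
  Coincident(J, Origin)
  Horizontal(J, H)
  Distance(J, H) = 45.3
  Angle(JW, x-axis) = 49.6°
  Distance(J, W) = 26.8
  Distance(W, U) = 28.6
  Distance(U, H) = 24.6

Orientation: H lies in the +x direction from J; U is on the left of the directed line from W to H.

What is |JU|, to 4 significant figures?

51.87

J is at the origin; JH is horizontal with |JH| = 45.3 and H in +x, so H = (45.3, 0). JW runs at 49.6° with |JW| = 26.8, so W = (17.37, 20.41). U is determined by |WU| = 28.6 and |UH| = 24.6 together: it lies at the intersection of circle(W, 28.6) and circle(H, 24.6). With |WH| = 34.59, the foot of the radical line on WH is 20.37 from W and the perpendicular offset is √(28.6² − 20.37²) = 20.07. Taking the left-of-WH solution: U = (45.66, 24.60).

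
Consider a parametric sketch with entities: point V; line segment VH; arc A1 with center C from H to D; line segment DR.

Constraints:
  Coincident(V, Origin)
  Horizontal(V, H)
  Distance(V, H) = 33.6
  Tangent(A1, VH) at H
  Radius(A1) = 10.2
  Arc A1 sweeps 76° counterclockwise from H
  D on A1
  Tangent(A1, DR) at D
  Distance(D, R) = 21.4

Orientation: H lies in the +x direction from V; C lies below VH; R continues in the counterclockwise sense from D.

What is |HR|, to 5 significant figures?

32.238

On A1, H sits at bearing 90° from C; a 76° counterclockwise sweep puts D at bearing 166°, so D = C + 10.2·(cos 166°, sin 166°) = (23.703, -7.7324). A1 meets DR tangentially, so CD is at right angles to DR, so DR runs along (−sin 166°, cos 166°); with |DR| = 21.4, R = (18.526, -28.497). Then |HR| = |R − H| = 32.238.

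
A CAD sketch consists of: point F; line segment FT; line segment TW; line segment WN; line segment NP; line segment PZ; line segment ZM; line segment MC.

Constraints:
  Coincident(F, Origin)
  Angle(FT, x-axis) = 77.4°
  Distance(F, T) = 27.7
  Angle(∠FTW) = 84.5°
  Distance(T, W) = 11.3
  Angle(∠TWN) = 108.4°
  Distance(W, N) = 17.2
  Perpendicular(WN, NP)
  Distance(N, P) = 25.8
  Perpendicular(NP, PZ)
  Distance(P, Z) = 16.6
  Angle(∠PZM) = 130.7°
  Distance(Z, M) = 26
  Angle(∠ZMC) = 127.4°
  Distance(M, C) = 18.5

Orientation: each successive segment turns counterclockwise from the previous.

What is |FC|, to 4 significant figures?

46.16

∠PZM = 130.7° gives ZM at 113.8° from the x-axis; with |ZM| = 26.0, M = (7.365, 40.57). ∠ZMC = 127.4° gives MC at 166.4° from the x-axis; with |MC| = 18.5, C = (-10.62, 44.92). Then |FC| = |C − F| = 46.16.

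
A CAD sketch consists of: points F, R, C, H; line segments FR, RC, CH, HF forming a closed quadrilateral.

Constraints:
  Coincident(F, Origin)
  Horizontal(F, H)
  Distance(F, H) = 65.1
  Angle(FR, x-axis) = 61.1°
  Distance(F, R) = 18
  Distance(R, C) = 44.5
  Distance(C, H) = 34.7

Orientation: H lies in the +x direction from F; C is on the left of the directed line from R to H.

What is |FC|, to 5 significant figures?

59.349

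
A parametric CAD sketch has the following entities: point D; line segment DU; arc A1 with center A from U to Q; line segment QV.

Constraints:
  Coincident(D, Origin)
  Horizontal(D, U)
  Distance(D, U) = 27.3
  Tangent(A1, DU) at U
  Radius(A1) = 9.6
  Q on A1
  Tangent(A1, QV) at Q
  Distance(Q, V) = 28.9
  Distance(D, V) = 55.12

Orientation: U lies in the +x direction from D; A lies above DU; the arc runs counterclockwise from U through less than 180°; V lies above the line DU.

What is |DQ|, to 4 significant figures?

37.69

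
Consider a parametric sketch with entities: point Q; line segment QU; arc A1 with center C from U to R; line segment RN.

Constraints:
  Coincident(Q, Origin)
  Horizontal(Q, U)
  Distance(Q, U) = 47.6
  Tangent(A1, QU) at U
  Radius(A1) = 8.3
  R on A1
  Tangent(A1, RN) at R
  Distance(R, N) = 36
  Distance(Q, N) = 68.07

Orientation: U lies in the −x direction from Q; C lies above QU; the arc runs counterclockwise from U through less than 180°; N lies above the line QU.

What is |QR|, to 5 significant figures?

41.186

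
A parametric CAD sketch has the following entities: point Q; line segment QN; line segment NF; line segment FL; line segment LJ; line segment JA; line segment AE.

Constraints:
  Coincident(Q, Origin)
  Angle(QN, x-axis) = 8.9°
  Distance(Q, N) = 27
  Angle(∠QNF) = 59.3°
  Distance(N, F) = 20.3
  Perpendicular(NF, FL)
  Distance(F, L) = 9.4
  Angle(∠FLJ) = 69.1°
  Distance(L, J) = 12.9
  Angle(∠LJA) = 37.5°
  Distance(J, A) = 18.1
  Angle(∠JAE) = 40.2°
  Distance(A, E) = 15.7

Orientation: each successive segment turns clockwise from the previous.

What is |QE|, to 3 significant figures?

10.9

Q is at the origin; QN runs at 8.9° with length 27.0, so N = (26.7, 4.18). ∠QNF = 59.3° gives NF at -112° from the x-axis; with |NF| = 20.3, F = (19.1, -14.7). NF ⟂ FL, so FL runs at 158°; with |FL| = 9.4, L = (10.4, -11.2). ∠FLJ = 69.1° gives LJ at 47.3° from the x-axis; with |LJ| = 12.9, J = (19.2, -1.70). ∠LJA = 37.5° gives JA at -95.2° from the x-axis; with |JA| = 18.1, A = (17.5, -19.7). ∠JAE = 40.2° gives AE at 125° from the x-axis; with |AE| = 15.7, E = (8.51, -6.86). Then |QE| = |E − Q| = 10.9.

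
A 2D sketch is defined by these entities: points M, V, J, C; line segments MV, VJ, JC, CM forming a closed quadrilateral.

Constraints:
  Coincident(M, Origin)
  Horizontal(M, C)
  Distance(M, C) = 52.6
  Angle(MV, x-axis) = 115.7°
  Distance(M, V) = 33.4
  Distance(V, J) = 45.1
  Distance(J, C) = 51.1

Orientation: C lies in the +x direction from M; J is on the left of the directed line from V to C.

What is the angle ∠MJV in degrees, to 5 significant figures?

38.800°

M is at the origin; M and C share the same y with |MC| = 52.6 and C in +x, so C = (52.6, 0). MV runs at 115.7° with |MV| = 33.4, so V = (-14.484, 30.096). J is determined by |VJ| = 45.1 and |JC| = 51.1 together: it lies at the intersection of circle(V, 45.1) and circle(C, 51.1). With |VC| = 73.526, the foot of the radical line on VC is 32.838 from V and the perpendicular offset is √(45.1² − 32.838²) = 30.914. Taking the left-of-VC solution: J = (28.131, 44.860).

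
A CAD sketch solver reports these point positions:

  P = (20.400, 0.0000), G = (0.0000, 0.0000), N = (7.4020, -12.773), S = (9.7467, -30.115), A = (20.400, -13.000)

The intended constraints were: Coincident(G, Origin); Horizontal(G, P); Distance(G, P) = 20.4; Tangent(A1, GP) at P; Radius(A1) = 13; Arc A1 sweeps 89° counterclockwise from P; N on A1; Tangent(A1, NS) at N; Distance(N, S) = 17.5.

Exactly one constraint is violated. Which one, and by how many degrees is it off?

Tangent(A1, NS) at N — off by 8.70°.

G = (0.00, 0.00) ✓; G.y = 0.00, P.y = 0.00 ✓; |GP| = 20.40 ✓; ∠(AP, PG) = 90.00° ✓; |AP| = 13.00 ✓; bearing(A→N) − bearing(A→P) = 89.00° ✓; |AN| = 13.00 ✓; ∠(AN, NS) = 81.30° ✗; |NS| = 17.50 ✓.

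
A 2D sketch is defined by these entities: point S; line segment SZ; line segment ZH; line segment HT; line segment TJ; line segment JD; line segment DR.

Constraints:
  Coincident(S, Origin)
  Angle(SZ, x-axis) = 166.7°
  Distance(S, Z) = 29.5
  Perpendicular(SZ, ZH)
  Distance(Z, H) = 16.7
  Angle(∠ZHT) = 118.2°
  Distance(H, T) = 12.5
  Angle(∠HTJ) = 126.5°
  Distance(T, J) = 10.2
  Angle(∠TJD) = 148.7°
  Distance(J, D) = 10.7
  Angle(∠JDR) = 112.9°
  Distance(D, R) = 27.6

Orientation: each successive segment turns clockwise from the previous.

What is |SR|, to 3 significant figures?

23.1

S is at the origin; SZ runs at 166.7° with length 29.5, so Z = (-28.7, 6.79). The perpendicularity gives ZH at right angles to SZ, so ZH runs at 76.7°; with |ZH| = 16.7, H = (-24.9, 23.0). ∠ZHT = 118.2° gives HT at 14.9° from the x-axis; with |HT| = 12.5, T = (-12.8, 26.3). ∠HTJ = 126.5° gives TJ at -38.6° from the x-axis; with |TJ| = 10.2, J = (-4.82, 19.9). ∠TJD = 148.7° gives JD at -69.9° from the x-axis; with |JD| = 10.7, D = (-1.14, 9.84). ∠JDR = 112.9° gives DR at -137° from the x-axis; with |DR| = 27.6, R = (-21.3, -8.98). Then |SR| = |R − S| = 23.1.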